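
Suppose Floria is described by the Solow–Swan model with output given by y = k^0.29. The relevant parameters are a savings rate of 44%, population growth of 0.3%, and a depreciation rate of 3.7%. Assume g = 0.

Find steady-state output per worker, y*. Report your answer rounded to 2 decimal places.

Steady state requires s·f(k) = (n + δ)·k, i.e. s·k^α = (n + δ)·k.
Dividing both sides by k: k^(1−α) = s / (n + δ).
k^0.71 = 0.44 / (0.003 + 0.037) = 0.44 / 0.040 = 11.0000
k* = 11.0000^(1/0.71) ≈ 29.2921
y* = (k*)^α = 29.2921^0.29 ≈ 2.6629

y* = 2.66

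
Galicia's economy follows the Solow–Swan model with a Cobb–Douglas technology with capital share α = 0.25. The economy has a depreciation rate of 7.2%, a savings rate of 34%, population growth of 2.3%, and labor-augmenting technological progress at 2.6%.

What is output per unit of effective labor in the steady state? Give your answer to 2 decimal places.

In steady state, investment equals break-even investment: s·k^α = (n + g + δ)·k.
Rearranging, k^(1−α) = s / (n + g + δ).
k^0.75 = 0.34 / (0.023 + 0.026 + 0.072) = 0.34 / 0.121 = 2.8099
k* = 2.8099^(1/0.75) ≈ 3.9651
y* = (k*)^α = 3.9651^0.25 ≈ 1.4111

y* ≈ 1.41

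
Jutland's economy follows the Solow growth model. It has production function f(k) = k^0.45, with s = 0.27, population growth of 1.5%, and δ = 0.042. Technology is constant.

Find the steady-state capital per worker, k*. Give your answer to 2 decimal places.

k* = 16.91

At the steady state, Δk = 0, so s·k^α = (n + δ)·k.
Dividing both sides by k: k^(1−α) = s / (n + δ).
k^0.55 = 0.27 / (0.015 + 0.042) = 0.27 / 0.057 = 4.7368
k* = 4.7368^(1/0.55) ≈ 16.9104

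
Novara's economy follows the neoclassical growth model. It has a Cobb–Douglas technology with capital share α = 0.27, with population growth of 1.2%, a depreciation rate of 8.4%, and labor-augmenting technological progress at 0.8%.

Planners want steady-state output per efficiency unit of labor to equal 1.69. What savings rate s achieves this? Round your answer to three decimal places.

s ≈ 0.430

In steady state, investment equals break-even investment: s·k^α = (n + g + δ)·k.
Since y* = [s/(n + g + δ)]^(α/(1−α)), we have s/(n + g + δ) = (y*)^((1−α)/α) = 1.69^2.7037 = 4.1318.
Therefore s = 4.1318 × (n + g + δ) = 4.1318 × 0.104 = 0.4297.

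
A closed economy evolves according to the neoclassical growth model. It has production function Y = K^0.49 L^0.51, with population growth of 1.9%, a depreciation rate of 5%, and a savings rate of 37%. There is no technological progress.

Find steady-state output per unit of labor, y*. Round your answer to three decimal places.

In steady state, investment equals break-even investment: s·k^α = (n + δ)·k.
Dividing both sides by k: k^(1−α) = s / (n + δ).
k^0.51 = 0.37 / (0.019 + 0.050) = 0.37 / 0.069 = 5.3623
k* = 5.3623^(1/0.51) ≈ 26.9216
y* = (k*)^α = 26.9216^0.49 ≈ 5.0205

y* ≈ 5.021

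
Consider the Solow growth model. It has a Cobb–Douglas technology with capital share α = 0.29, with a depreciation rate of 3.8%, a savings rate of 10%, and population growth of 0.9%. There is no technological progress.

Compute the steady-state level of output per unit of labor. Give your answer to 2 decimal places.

At the steady state, Δk = 0, so s·k^α = (n + δ)·k.
Rearranging, k^(1−α) = s / (n + δ).
k^0.71 = 0.10 / (0.009 + 0.038) = 0.10 / 0.047 = 2.1277
k* = 2.1277^(1/0.71) ≈ 2.8963
y* = (k*)^α = 2.8963^0.29 ≈ 1.3612

y* = 1.36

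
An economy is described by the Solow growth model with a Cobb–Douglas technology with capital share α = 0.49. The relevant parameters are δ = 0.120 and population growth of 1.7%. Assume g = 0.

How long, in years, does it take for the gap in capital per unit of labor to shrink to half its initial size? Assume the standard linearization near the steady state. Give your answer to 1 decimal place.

about 9.9 years

Near the steady state the convergence rate is λ = (1 − α)(n + δ).
λ = (1 − 0.49) × 0.137 = 0.51 × 0.137 = 0.06987
Half-life = ln 2 / λ = 0.6931 / 0.06987 ≈ 9.92 years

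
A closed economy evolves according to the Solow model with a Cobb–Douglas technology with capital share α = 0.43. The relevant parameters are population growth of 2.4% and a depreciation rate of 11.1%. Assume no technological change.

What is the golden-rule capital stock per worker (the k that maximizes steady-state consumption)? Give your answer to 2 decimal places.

k_gold ≈ 7.63

The golden rule sets f'(k) = n + δ, i.e. α·k^(α−1) = n + δ.
So k^(1−α) = α / (n + δ) = 0.43 / 0.135 = 3.1852.
k_gold = 3.1852^(1/0.57) ≈ 7.6330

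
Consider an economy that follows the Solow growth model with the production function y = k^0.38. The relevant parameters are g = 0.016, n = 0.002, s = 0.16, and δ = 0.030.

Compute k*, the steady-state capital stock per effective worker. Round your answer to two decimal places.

k* ≈ 6.97

In steady state, investment equals break-even investment: s·k^α = (n + g + δ)·k.
Rearranging, k^(1−α) = s / (n + g + δ).
k^0.62 = 0.16 / (0.002 + 0.016 + 0.030) = 0.16 / 0.048 = 3.3333
k* = 3.3333^(1/0.62) ≈ 6.9718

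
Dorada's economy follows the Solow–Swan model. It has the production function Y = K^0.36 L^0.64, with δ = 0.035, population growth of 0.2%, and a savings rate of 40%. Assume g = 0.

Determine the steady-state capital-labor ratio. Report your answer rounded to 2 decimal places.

k* = 41.25

In steady state, investment equals break-even investment: s·k^α = (n + δ)·k.
Rearranging, k^(1−α) = s / (n + δ).
k^0.64 = 0.40 / (0.002 + 0.035) = 0.40 / 0.037 = 10.8108
k* = 10.8108^(1/0.64) ≈ 41.2480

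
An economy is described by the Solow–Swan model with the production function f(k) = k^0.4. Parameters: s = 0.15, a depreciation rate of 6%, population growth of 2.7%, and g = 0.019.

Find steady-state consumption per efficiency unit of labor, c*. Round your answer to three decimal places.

In steady state, investment equals break-even investment: s·k^α = (n + g + δ)·k.
Dividing both sides by k: k^(1−α) = s / (n + g + δ).
k^0.6 = 0.15 / (0.027 + 0.019 + 0.060) = 0.15 / 0.106 = 1.4151
k* = 1.4151^(1/0.6) ≈ 1.7837
y* = (k*)^α = 1.7837^0.4 ≈ 1.2605
c* = (1 − s)·y* = (1 − 0.15) × 1.2605 ≈ 1.0714

c* = 1.071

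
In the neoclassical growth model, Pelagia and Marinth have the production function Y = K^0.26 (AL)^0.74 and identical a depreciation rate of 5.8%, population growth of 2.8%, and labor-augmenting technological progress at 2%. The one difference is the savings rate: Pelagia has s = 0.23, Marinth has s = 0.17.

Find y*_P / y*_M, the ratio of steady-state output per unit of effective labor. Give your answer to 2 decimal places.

Steady-state y* = [s/(n + g + δ)]^(α/(1−α)), so the ratio is [ (s_P/(n + g + δ)_P) / (s_M/(n + g + δ)_M) ]^0.3514.
s_P/(n + g + δ)_P = 0.23/0.106 = 2.1698; s_M/(n + g + δ)_M = 0.17/0.106 = 1.6038.
Ratio = (2.1698/1.6038)^0.3514 = 1.3529^0.3514 ≈ 1.1121

y*_P / y*_M ≈ 1.11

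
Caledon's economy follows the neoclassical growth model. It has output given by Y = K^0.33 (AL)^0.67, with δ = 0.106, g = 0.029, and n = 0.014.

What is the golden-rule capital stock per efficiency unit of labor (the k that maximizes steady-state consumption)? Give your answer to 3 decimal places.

k_gold ≈ 3.277

The golden rule sets f'(k) = n + g + δ, i.e. α·k^(α−1) = n + g + δ.
So k^(1−α) = α / (n + g + δ) = 0.33 / 0.149 = 2.2148.
k_gold = 2.2148^(1/0.67) ≈ 3.2766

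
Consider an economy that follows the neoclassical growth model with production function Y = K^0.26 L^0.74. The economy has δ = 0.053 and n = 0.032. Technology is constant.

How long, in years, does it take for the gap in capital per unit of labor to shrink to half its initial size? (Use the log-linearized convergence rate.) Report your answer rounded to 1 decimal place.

Near the steady state the convergence rate is λ = (1 − α)(n + δ).
λ = (1 − 0.26) × 0.085 = 0.74 × 0.085 = 0.0629
Half-life = ln 2 / λ = 0.6931 / 0.0629 ≈ 11.02 years

half-life ≈ 11.0 years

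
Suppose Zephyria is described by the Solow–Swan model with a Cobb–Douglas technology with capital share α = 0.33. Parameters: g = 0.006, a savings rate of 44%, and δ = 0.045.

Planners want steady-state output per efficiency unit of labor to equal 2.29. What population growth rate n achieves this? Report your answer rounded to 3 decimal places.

n ≈ 0.031

In steady state, investment equals break-even investment: s·k^α = (n + g + δ)·k.
Since y* = [s/(n + g + δ)]^(α/(1−α)), we have s/(n + g + δ) = (y*)^((1−α)/α) = 2.29^2.0303 = 5.3774.
Therefore n + g + δ = s / 5.3774 = 0.44 / 5.3774 = 0.0818, so n = 0.0818 − 0.051 = 0.0308.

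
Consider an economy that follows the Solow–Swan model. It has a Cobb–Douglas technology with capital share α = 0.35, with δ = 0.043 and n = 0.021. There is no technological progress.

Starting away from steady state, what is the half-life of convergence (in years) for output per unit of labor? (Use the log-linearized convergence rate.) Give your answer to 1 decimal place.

about 16.7 years

Near the steady state the convergence rate is λ = (1 − α)(n + δ).
λ = (1 − 0.35) × 0.064 = 0.65 × 0.064 = 0.0416
Half-life = ln 2 / λ = 0.6931 / 0.0416 ≈ 16.66 years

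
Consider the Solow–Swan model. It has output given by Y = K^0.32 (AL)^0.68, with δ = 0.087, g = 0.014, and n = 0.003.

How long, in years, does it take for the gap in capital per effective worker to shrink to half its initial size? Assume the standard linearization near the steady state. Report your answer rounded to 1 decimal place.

Near the steady state the convergence rate is λ = (1 − α)(n + g + δ).
λ = (1 − 0.32) × 0.104 = 0.68 × 0.104 = 0.07072
Half-life = ln 2 / λ = 0.6931 / 0.07072 ≈ 9.80 years

t_½ ≈ 9.8 years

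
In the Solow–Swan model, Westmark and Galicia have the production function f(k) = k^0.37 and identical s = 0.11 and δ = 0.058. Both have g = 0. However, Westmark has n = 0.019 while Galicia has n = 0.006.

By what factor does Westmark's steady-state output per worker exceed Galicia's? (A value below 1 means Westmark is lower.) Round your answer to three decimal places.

Steady-state y* = [s/(n + δ)]^(α/(1−α)), so the ratio is [ (s_W/(n + δ)_W) / (s_G/(n + δ)_G) ]^0.5873.
s_W/(n + δ)_W = 0.11/0.077 = 1.4286; s_G/(n + δ)_G = 0.11/0.064 = 1.7188.
Ratio = (1.4286/1.7188)^0.5873 = 0.8312^0.5873 ≈ 0.8971

ratio ≈ 0.897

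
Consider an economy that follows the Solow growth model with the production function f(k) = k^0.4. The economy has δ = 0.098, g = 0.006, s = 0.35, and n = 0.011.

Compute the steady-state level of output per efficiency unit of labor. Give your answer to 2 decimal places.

y* = 2.10

Steady state requires s·f(k) = (n + g + δ)·k, i.e. s·k^α = (n + g + δ)·k.
Dividing both sides by k: k^(1−α) = s / (n + g + δ).
k^0.6 = 0.35 / (0.011 + 0.006 + 0.098) = 0.35 / 0.115 = 3.0435
k* = 3.0435^(1/0.6) ≈ 6.3918
y* = (k*)^α = 6.3918^0.4 ≈ 2.1001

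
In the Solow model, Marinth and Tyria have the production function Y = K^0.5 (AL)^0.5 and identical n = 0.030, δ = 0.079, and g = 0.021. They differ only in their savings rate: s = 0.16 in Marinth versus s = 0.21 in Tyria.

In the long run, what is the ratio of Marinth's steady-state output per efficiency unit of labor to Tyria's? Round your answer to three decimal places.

Steady-state y* = [s/(n + g + δ)]^(α/(1−α)), so the ratio is [ (s_M/(n + g + δ)_M) / (s_T/(n + g + δ)_T) ]^1.
s_M/(n + g + δ)_M = 0.16/0.130 = 1.2308; s_T/(n + g + δ)_T = 0.21/0.130 = 1.6154.
Ratio = (1.2308/1.6154)^1 = 0.7619^1 ≈ 0.7619

ratio ≈ 0.762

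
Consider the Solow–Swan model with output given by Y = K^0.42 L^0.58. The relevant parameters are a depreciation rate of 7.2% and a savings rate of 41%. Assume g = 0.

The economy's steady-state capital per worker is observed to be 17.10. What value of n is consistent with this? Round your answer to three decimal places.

At the steady state, Δk = 0, so s·k^α = (n + δ)·k.
So s / (n + δ) = (k*)^(1−α) = 17.10^0.58 = 5.1896.
Therefore n + δ = s / 5.1896 = 0.41 / 5.1896 = 0.0790, so n = 0.0790 − 0.072 = 0.0070.

n ≈ 0.007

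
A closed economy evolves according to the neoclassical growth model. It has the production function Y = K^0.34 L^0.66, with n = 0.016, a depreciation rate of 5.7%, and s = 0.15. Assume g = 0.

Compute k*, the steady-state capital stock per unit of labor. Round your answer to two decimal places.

k* = 2.98

In steady state, investment equals break-even investment: s·k^α = (n + δ)·k.
Rearranging, k^(1−α) = s / (n + δ).
k^0.66 = 0.15 / (0.016 + 0.057) = 0.15 / 0.073 = 2.0548
k* = 2.0548^(1/0.66) ≈ 2.9778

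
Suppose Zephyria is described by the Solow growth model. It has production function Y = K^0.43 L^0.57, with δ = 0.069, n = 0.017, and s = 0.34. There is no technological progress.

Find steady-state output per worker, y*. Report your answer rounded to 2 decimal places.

y* ≈ 2.82

In steady state, investment equals break-even investment: s·k^α = (n + δ)·k.
Dividing both sides by k: k^(1−α) = s / (n + δ).
k^0.57 = 0.34 / (0.017 + 0.069) = 0.34 / 0.086 = 3.9535
k* = 3.9535^(1/0.57) ≈ 11.1516
y* = (k*)^α = 11.1516^0.43 ≈ 2.8207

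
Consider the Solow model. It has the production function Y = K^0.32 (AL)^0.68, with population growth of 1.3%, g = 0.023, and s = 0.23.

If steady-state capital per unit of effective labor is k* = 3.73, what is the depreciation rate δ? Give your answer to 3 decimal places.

δ ≈ 0.058

At the steady state, Δk = 0, so s·k^α = (n + g + δ)·k.
So s / (n + g + δ) = (k*)^(1−α) = 3.73^0.68 = 2.4477.
Therefore n + g + δ = s / 2.4477 = 0.23 / 2.4477 = 0.0940, so δ = 0.0940 − 0.036 = 0.0580.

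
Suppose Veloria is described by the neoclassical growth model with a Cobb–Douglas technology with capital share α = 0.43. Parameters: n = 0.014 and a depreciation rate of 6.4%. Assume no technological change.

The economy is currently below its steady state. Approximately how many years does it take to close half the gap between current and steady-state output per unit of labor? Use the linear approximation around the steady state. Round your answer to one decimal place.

about 15.6 years

Near the steady state the convergence rate is λ = (1 − α)(n + δ).
λ = (1 − 0.43) × 0.078 = 0.57 × 0.078 = 0.04446
Half-life = ln 2 / λ = 0.6931 / 0.04446 ≈ 15.59 years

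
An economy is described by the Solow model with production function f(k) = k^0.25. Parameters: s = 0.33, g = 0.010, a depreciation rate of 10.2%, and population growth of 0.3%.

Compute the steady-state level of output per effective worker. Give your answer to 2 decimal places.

y* = 1.42

In steady state, investment equals break-even investment: s·k^α = (n + g + δ)·k.
Dividing both sides by k: k^(1−α) = s / (n + g + δ).
k^0.75 = 0.33 / (0.003 + 0.010 + 0.102) = 0.33 / 0.115 = 2.8696
k* = 2.8696^(1/0.75) ≈ 4.0778
y* = (k*)^α = 4.0778^0.25 ≈ 1.4210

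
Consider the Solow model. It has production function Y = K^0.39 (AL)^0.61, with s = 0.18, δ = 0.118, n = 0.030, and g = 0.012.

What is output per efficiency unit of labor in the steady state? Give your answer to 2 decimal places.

Steady state requires s·f(k) = (n + g + δ)·k, i.e. s·k^α = (n + g + δ)·k.
Rearranging, k^(1−α) = s / (n + g + δ).
k^0.61 = 0.18 / (0.030 + 0.012 + 0.118) = 0.18 / 0.160 = 1.1250
k* = 1.1250^(1/0.61) ≈ 1.2130
y* = (k*)^α = 1.2130^0.39 ≈ 1.0782

y* = 1.08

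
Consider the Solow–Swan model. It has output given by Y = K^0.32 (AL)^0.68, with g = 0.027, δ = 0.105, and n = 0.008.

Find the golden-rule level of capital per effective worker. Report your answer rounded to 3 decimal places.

k_gold ≈ 3.373

The golden rule sets f'(k) = n + g + δ, i.e. α·k^(α−1) = n + g + δ.
So k^(1−α) = α / (n + g + δ) = 0.32 / 0.140 = 2.2857.
k_gold = 2.2857^(1/0.68) ≈ 3.3726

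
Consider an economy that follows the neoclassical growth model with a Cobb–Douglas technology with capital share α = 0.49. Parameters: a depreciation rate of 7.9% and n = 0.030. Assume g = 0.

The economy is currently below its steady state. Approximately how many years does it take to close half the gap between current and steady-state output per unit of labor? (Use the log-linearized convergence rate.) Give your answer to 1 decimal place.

Near the steady state the convergence rate is λ = (1 − α)(n + δ).
λ = (1 − 0.49) × 0.109 = 0.51 × 0.109 = 0.05559
Half-life = ln 2 / λ = 0.6931 / 0.05559 ≈ 12.47 years

t_½ ≈ 12.5 years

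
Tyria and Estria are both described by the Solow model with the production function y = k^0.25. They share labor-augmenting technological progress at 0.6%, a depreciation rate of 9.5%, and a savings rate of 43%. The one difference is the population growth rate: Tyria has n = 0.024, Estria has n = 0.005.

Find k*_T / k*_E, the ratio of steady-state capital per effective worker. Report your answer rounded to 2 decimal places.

Steady-state k* = [s/(n + g + δ)]^(1/(1−α)), so the ratio is [ (s_T/(n + g + δ)_T) / (s_E/(n + g + δ)_E) ]^1.3333.
s_T/(n + g + δ)_T = 0.43/0.125 = 3.4400; s_E/(n + g + δ)_E = 0.43/0.106 = 4.0566.
Ratio = (3.4400/4.0566)^1.3333 = 0.8480^1.3333 ≈ 0.8027

k*_T / k*_E ≈ 0.80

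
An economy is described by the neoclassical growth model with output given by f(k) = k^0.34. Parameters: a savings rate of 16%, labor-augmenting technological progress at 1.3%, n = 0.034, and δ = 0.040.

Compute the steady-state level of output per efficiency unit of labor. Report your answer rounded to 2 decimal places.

y* = 1.37

Steady state requires s·f(k) = (n + g + δ)·k, i.e. s·k^α = (n + g + δ)·k.
Dividing both sides by k: k^(1−α) = s / (n + g + δ).
k^0.66 = 0.16 / (0.034 + 0.013 + 0.040) = 0.16 / 0.087 = 1.8391
k* = 1.8391^(1/0.66) ≈ 2.5172
y* = (k*)^α = 2.5172^0.34 ≈ 1.3687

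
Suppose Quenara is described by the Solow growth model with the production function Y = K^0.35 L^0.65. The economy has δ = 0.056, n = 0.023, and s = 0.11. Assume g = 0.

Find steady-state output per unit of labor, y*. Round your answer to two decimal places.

At the steady state, Δk = 0, so s·k^α = (n + δ)·k.
Dividing both sides by k: k^(1−α) = s / (n + δ).
k^0.65 = 0.11 / (0.023 + 0.056) = 0.11 / 0.079 = 1.3924
k* = 1.3924^(1/0.65) ≈ 1.6641
y* = (k*)^α = 1.6641^0.35 ≈ 1.1951

y* = 1.20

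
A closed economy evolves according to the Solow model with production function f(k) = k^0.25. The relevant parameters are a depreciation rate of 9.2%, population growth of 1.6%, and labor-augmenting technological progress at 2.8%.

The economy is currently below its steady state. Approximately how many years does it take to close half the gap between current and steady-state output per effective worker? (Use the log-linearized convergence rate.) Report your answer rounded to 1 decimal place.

Near the steady state the convergence rate is λ = (1 − α)(n + g + δ).
λ = (1 − 0.25) × 0.136 = 0.75 × 0.136 = 0.1020
Half-life = ln 2 / λ = 0.6931 / 0.1020 ≈ 6.80 years

t_½ ≈ 6.8 years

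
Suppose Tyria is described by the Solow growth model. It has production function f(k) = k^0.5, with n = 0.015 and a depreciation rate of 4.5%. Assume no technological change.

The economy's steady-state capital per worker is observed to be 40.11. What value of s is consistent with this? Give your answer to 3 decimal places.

Steady state requires s·f(k) = (n + δ)·k, i.e. s·k^α = (n + δ)·k.
So s / (n + δ) = (k*)^(1−α) = 40.11^0.5 = 6.3332.
Therefore s = 6.3332 × (n + δ) = 6.3332 × 0.060 = 0.3800.

s ≈ 0.380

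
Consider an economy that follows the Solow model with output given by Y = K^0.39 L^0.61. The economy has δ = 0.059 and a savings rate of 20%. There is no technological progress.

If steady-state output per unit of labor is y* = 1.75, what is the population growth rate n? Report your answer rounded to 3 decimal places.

n ≈ 0.024

In steady state, investment equals break-even investment: s·k^α = (n + δ)·k.
Since y* = [s/(n + δ)]^(α/(1−α)), we have s/(n + δ) = (y*)^((1−α)/α) = 1.75^1.5641 = 2.3996.
Therefore n + δ = s / 2.3996 = 0.20 / 2.3996 = 0.0833, so n = 0.0833 − 0.059 = 0.0243.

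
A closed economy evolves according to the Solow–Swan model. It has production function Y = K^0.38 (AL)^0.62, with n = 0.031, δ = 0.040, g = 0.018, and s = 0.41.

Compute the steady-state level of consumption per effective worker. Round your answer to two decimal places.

c* = 1.50

In steady state, investment equals break-even investment: s·k^α = (n + g + δ)·k.
Rearranging, k^(1−α) = s / (n + g + δ).
k^0.62 = 0.41 / (0.031 + 0.018 + 0.040) = 0.41 / 0.089 = 4.6067
k* = 4.6067^(1/0.62) ≈ 11.7485
y* = (k*)^α = 11.7485^0.38 ≈ 2.5503
c* = (1 − s)·y* = (1 − 0.41) × 2.5503 ≈ 1.5047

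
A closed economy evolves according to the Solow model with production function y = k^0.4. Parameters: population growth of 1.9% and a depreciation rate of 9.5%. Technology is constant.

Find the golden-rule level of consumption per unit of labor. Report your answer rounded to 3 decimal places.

c_gold ≈ 1.385

At the golden rule, f'(k) = n + δ, so α·k^(α−1) = n + δ and k_gold = (α/(n + δ))^(1/(1−α)).
k_gold = (0.4/0.114)^(1/0.6) = 3.5088^1.6667 ≈ 8.1024
c_gold = f(k_gold) − (n + δ)·k_gold = 2.3091 − 0.114×8.1024 ≈ 1.3854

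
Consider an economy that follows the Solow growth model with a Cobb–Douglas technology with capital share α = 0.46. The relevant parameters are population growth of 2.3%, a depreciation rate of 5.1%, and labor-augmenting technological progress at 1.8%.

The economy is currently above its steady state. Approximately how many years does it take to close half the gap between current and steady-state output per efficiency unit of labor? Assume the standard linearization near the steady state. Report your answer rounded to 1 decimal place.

Near the steady state the convergence rate is λ = (1 − α)(n + g + δ).
λ = (1 − 0.46) × 0.092 = 0.54 × 0.092 = 0.04968
Half-life = ln 2 / λ = 0.6931 / 0.04968 ≈ 13.95 years

about 14.0 years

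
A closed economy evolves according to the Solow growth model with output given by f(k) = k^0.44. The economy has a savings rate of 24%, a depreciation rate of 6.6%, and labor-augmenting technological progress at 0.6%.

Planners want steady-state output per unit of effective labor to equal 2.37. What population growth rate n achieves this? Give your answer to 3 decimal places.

At the steady state, Δk = 0, so s·k^α = (n + g + δ)·k.
Since y* = [s/(n + g + δ)]^(α/(1−α)), we have s/(n + g + δ) = (y*)^((1−α)/α) = 2.37^1.2727 = 2.9988.
Therefore n + g + δ = s / 2.9988 = 0.24 / 2.9988 = 0.0800, so n = 0.0800 − 0.072 = 0.0080.

n ≈ 0.008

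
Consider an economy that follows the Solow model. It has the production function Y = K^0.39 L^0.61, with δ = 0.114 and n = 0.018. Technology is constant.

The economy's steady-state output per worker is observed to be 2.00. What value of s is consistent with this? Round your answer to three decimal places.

In steady state, investment equals break-even investment: s·k^α = (n + δ)·k.
Since y* = [s/(n + δ)]^(α/(1−α)), we have s/(n + δ) = (y*)^((1−α)/α) = 2.00^1.5641 = 2.9569.
Therefore s = 2.9569 × (n + δ) = 2.9569 × 0.132 = 0.3903.

s ≈ 0.390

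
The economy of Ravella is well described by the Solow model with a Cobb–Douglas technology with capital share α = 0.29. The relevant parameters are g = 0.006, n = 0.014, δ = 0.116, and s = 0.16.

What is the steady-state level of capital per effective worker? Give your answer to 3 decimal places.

Steady state requires s·f(k) = (n + g + δ)·k, i.e. s·k^α = (n + g + δ)·k.
Dividing both sides by k: k^(1−α) = s / (n + g + δ).
k^0.71 = 0.16 / (0.014 + 0.006 + 0.116) = 0.16 / 0.136 = 1.1765
k* = 1.1765^(1/0.71) ≈ 1.2573

k* ≈ 1.257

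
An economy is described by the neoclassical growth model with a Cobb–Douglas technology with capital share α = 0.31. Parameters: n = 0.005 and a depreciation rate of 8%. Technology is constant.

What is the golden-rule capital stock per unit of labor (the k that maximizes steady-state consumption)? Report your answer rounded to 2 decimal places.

The golden rule sets f'(k) = n + δ, i.e. α·k^(α−1) = n + δ.
So k^(1−α) = α / (n + δ) = 0.31 / 0.085 = 3.6471.
k_gold = 3.6471^(1/0.69) ≈ 6.5225

k_gold ≈ 6.52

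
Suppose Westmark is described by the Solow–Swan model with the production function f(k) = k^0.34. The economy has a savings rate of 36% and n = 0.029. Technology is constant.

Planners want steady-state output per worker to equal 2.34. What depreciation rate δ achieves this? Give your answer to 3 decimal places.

δ ≈ 0.040

Steady state requires s·f(k) = (n + δ)·k, i.e. s·k^α = (n + δ)·k.
Since y* = [s/(n + δ)]^(α/(1−α)), we have s/(n + δ) = (y*)^((1−α)/α) = 2.34^1.9412 = 5.2086.
Therefore n + δ = s / 5.2086 = 0.36 / 5.2086 = 0.0691, so δ = 0.0691 − 0.029 = 0.0401.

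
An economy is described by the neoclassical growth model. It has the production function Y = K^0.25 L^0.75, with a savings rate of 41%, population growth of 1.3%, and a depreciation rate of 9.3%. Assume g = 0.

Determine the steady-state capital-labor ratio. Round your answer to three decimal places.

k* = 6.072

At the steady state, Δk = 0, so s·k^α = (n + δ)·k.
Dividing both sides by k: k^(1−α) = s / (n + δ).
k^0.75 = 0.41 / (0.013 + 0.093) = 0.41 / 0.106 = 3.8679
k* = 3.8679^(1/0.75) ≈ 6.0716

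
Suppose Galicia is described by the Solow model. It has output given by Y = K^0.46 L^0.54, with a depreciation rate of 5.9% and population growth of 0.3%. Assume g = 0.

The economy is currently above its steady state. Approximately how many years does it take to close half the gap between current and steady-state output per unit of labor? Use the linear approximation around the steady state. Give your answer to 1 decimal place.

Near the steady state the convergence rate is λ = (1 − α)(n + δ).
λ = (1 − 0.46) × 0.062 = 0.54 × 0.062 = 0.03348
Half-life = ln 2 / λ = 0.6931 / 0.03348 ≈ 20.70 years

t_½ ≈ 20.7 years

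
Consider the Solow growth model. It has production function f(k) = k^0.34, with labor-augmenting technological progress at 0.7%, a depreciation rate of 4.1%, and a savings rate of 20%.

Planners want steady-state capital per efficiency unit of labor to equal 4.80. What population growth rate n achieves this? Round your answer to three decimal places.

In steady state, investment equals break-even investment: s·k^α = (n + g + δ)·k.
So s / (n + g + δ) = (k*)^(1−α) = 4.80^0.66 = 2.8159.
Therefore n + g + δ = s / 2.8159 = 0.20 / 2.8159 = 0.0710, so n = 0.0710 − 0.048 = 0.0230.

n ≈ 0.023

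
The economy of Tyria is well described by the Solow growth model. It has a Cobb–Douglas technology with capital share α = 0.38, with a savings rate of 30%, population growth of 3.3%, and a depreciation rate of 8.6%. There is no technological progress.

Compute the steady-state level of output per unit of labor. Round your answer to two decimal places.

Steady state requires s·f(k) = (n + δ)·k, i.e. s·k^α = (n + δ)·k.
Rearranging, k^(1−α) = s / (n + δ).
k^0.62 = 0.30 / (0.033 + 0.086) = 0.30 / 0.119 = 2.5210
k* = 2.5210^(1/0.62) ≈ 4.4432
y* = (k*)^α = 4.4432^0.38 ≈ 1.7625

y* = 1.76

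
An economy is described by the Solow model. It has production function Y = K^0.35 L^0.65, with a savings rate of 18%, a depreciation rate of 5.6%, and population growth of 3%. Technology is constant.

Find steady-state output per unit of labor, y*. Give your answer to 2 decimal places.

Steady state requires s·f(k) = (n + δ)·k, i.e. s·k^α = (n + δ)·k.
Dividing both sides by k: k^(1−α) = s / (n + δ).
k^0.65 = 0.18 / (0.030 + 0.056) = 0.18 / 0.086 = 2.0930
k* = 2.0930^(1/0.65) ≈ 3.1152
y* = (k*)^α = 3.1152^0.35 ≈ 1.4884

y* ≈ 1.49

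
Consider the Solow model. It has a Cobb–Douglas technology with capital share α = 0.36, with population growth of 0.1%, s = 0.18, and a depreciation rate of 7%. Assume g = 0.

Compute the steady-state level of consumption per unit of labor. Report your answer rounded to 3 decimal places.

c* ≈ 1.384

In steady state, investment equals break-even investment: s·k^α = (n + δ)·k.
Dividing both sides by k: k^(1−α) = s / (n + δ).
k^0.64 = 0.18 / (0.001 + 0.070) = 0.18 / 0.071 = 2.5352
k* = 2.5352^(1/0.64) ≈ 4.2783
y* = (k*)^α = 4.2783^0.36 ≈ 1.6876
c* = (1 − s)·y* = (1 − 0.18) × 1.6876 ≈ 1.3838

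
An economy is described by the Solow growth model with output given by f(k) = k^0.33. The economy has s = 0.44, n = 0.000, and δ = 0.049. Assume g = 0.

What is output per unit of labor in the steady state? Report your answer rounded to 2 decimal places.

Steady state requires s·f(k) = (n + δ)·k, i.e. s·k^α = (n + δ)·k.
Dividing both sides by k: k^(1−α) = s / (n + δ).
k^0.67 = 0.44 / (0.000 + 0.049) = 0.44 / 0.049 = 8.9796
k* = 8.9796^(1/0.67) ≈ 26.4711
y* = (k*)^α = 26.4711^0.33 ≈ 2.9479

y* = 2.95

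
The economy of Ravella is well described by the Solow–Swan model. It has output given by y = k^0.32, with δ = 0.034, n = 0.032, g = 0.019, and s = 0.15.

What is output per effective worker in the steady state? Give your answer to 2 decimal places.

At the steady state, Δk = 0, so s·k^α = (n + g + δ)·k.
Rearranging, k^(1−α) = s / (n + g + δ).
k^0.68 = 0.15 / (0.032 + 0.019 + 0.034) = 0.15 / 0.085 = 1.7647
k* = 1.7647^(1/0.68) ≈ 2.3054
y* = (k*)^α = 2.3054^0.32 ≈ 1.3064

y* ≈ 1.31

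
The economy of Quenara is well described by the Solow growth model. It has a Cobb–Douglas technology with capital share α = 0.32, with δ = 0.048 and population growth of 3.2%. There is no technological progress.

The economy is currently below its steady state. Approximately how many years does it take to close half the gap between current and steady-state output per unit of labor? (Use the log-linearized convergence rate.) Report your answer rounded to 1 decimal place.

t_½ ≈ 12.7 years

Near the steady state the convergence rate is λ = (1 − α)(n + δ).
λ = (1 − 0.32) × 0.080 = 0.68 × 0.080 = 0.0544
Half-life = ln 2 / λ = 0.6931 / 0.0544 ≈ 12.74 years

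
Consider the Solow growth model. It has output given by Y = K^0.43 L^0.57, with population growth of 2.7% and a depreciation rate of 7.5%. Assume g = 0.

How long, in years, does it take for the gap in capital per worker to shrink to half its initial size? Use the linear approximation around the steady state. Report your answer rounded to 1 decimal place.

Near the steady state the convergence rate is λ = (1 − α)(n + δ).
λ = (1 − 0.43) × 0.102 = 0.57 × 0.102 = 0.05814
Half-life = ln 2 / λ = 0.6931 / 0.05814 ≈ 11.92 years

t_½ ≈ 11.9 years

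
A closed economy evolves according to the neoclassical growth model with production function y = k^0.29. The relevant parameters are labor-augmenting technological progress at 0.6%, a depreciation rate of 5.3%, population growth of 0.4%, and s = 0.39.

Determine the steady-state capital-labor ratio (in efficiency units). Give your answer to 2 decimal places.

k* = 13.03

At the steady state, Δk = 0, so s·k^α = (n + g + δ)·k.
Dividing both sides by k: k^(1−α) = s / (n + g + δ).
k^0.71 = 0.39 / (0.004 + 0.006 + 0.053) = 0.39 / 0.063 = 6.1905
k* = 6.1905^(1/0.71) ≈ 13.0349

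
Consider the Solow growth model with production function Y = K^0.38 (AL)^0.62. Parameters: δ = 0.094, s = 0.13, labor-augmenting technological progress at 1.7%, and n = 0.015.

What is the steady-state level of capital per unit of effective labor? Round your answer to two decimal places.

At the steady state, Δk = 0, so s·k^α = (n + g + δ)·k.
Rearranging, k^(1−α) = s / (n + g + δ).
k^0.62 = 0.13 / (0.015 + 0.017 + 0.094) = 0.13 / 0.126 = 1.0317
k* = 1.0317^(1/0.62) ≈ 1.0516

k* = 1.05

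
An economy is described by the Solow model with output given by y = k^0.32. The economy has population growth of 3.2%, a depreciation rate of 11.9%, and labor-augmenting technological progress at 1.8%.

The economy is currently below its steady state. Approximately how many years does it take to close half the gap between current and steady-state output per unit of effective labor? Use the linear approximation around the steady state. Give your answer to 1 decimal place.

Near the steady state the convergence rate is λ = (1 − α)(n + g + δ).
λ = (1 − 0.32) × 0.169 = 0.68 × 0.169 = 0.11492
Half-life = ln 2 / λ = 0.6931 / 0.11492 ≈ 6.03 years

t_½ ≈ 6.0 years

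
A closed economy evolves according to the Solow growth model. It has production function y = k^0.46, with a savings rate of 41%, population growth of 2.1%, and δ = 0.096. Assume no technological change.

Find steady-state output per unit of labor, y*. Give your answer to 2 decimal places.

In steady state, investment equals break-even investment: s·k^α = (n + δ)·k.
Rearranging, k^(1−α) = s / (n + δ).
k^0.54 = 0.41 / (0.021 + 0.096) = 0.41 / 0.117 = 3.5043
k* = 3.5043^(1/0.54) ≈ 10.1981
y* = (k*)^α = 10.1981^0.46 ≈ 2.9102

y* = 2.91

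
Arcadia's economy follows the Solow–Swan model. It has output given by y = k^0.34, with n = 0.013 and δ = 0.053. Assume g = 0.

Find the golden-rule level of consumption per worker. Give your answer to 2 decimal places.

At the golden rule, f'(k) = n + δ, so α·k^(α−1) = n + δ and k_gold = (α/(n + δ))^(1/(1−α)).
k_gold = (0.34/0.066)^(1/0.66) = 5.1515^1.5152 ≈ 11.9873
c_gold = f(k_gold) − (n + δ)·k_gold = 2.3268 − 0.066×11.9873 ≈ 1.5356

c_gold ≈ 1.54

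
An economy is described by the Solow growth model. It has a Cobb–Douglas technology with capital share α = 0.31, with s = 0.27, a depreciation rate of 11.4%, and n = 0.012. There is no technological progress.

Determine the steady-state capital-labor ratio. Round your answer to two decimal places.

At the steady state, Δk = 0, so s·k^α = (n + δ)·k.
Dividing both sides by k: k^(1−α) = s / (n + δ).
k^0.69 = 0.27 / (0.012 + 0.114) = 0.27 / 0.126 = 2.1429
k* = 2.1429^(1/0.69) ≈ 3.0180

k* = 3.02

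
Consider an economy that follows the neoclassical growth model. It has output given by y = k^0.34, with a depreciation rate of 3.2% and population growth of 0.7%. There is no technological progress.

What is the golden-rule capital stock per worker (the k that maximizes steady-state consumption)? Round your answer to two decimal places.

The golden rule sets f'(k) = n + δ, i.e. α·k^(α−1) = n + δ.
So k^(1−α) = α / (n + δ) = 0.34 / 0.039 = 8.7179.
k_gold = 8.7179^(1/0.66) ≈ 26.5991

k_gold ≈ 26.60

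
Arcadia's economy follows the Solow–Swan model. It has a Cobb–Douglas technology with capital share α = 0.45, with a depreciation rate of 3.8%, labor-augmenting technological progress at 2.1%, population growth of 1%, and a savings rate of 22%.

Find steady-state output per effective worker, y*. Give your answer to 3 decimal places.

y* ≈ 2.582

At the steady state, Δk = 0, so s·k^α = (n + g + δ)·k.
Rearranging, k^(1−α) = s / (n + g + δ).
k^0.55 = 0.22 / (0.010 + 0.021 + 0.038) = 0.22 / 0.069 = 3.1884
k* = 3.1884^(1/0.55) ≈ 8.2335
y* = (k*)^α = 8.2335^0.45 ≈ 2.5823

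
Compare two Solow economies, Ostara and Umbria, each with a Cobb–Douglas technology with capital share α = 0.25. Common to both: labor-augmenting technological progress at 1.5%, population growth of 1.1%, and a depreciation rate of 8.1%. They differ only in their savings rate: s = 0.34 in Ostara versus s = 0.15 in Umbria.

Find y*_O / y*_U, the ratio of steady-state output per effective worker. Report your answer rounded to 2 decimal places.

Steady-state y* = [s/(n + g + δ)]^(α/(1−α)), so the ratio is [ (s_O/(n + g + δ)_O) / (s_U/(n + g + δ)_U) ]^0.3333.
s_O/(n + g + δ)_O = 0.34/0.107 = 3.1776; s_U/(n + g + δ)_U = 0.15/0.107 = 1.4019.
Ratio = (3.1776/1.4019)^0.3333 = 2.2666^0.3333 ≈ 1.3135

ratio ≈ 1.31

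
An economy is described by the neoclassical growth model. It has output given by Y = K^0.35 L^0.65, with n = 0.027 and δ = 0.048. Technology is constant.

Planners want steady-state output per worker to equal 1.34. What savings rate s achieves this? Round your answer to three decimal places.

s ≈ 0.129

At the steady state, Δk = 0, so s·k^α = (n + δ)·k.
Since y* = [s/(n + δ)]^(α/(1−α)), we have s/(n + δ) = (y*)^((1−α)/α) = 1.34^1.8571 = 1.7221.
Therefore s = 1.7221 × (n + δ) = 1.7221 × 0.075 = 0.1292.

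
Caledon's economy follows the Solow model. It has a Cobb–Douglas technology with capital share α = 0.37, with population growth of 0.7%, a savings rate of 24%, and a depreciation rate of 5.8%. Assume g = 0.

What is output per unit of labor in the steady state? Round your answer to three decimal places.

y* ≈ 2.154

Steady state requires s·f(k) = (n + δ)·k, i.e. s·k^α = (n + δ)·k.
Dividing both sides by k: k^(1−α) = s / (n + δ).
k^0.63 = 0.24 / (0.007 + 0.058) = 0.24 / 0.065 = 3.6923
k* = 3.6923^(1/0.63) ≈ 7.9519
y* = (k*)^α = 7.9519^0.37 ≈ 2.1536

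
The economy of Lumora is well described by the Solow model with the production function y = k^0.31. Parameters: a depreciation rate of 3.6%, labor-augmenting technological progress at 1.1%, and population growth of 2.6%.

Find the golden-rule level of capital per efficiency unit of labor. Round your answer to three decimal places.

k_gold ≈ 8.132

The golden rule sets f'(k) = n + g + δ, i.e. α·k^(α−1) = n + g + δ.
So k^(1−α) = α / (n + g + δ) = 0.31 / 0.073 = 4.2466.
k_gold = 4.2466^(1/0.69) ≈ 8.1321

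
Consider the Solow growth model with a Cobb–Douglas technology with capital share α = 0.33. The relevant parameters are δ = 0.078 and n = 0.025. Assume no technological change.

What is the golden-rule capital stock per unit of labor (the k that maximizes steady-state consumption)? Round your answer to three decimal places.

k_gold ≈ 5.685

The golden rule sets f'(k) = n + δ, i.e. α·k^(α−1) = n + δ.
So k^(1−α) = α / (n + δ) = 0.33 / 0.103 = 3.2039.
k_gold = 3.2039^(1/0.67) ≈ 5.6852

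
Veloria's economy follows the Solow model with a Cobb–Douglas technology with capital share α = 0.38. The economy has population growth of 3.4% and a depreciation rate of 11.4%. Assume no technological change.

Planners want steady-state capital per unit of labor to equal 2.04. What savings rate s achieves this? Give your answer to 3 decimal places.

In steady state, investment equals break-even investment: s·k^α = (n + δ)·k.
So s / (n + δ) = (k*)^(1−α) = 2.04^0.62 = 1.5559.
Therefore s = 1.5559 × (n + δ) = 1.5559 × 0.148 = 0.2303.

s ≈ 0.230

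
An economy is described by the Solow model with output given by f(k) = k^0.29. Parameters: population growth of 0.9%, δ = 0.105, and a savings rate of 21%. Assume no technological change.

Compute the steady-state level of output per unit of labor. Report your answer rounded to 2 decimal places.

At the steady state, Δk = 0, so s·k^α = (n + δ)·k.
Rearranging, k^(1−α) = s / (n + δ).
k^0.71 = 0.21 / (0.009 + 0.105) = 0.21 / 0.114 = 1.8421
k* = 1.8421^(1/0.71) ≈ 2.3642
y* = (k*)^α = 2.3642^0.29 ≈ 1.2834

y* ≈ 1.28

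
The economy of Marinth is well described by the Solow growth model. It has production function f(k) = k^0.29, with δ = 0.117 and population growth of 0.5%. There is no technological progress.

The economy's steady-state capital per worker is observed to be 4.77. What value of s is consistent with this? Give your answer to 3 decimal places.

At the steady state, Δk = 0, so s·k^α = (n + δ)·k.
So s / (n + δ) = (k*)^(1−α) = 4.77^0.71 = 3.0321.
Therefore s = 3.0321 × (n + δ) = 3.0321 × 0.122 = 0.3699.

s ≈ 0.370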